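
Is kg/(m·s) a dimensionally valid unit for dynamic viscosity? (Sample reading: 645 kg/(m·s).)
Yes

dynamic viscosity has SI base units: kg / (m * s)
kg/(m·s) reduces to the same SI base units, so it is a valid unit for dynamic viscosity.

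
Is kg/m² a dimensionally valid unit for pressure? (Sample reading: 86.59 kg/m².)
No

pressure has SI base units: kg / (m * s^2)
kg/m² does NOT reduce to kg / (m * s^2); a valid unit for pressure would be e.g. Pa.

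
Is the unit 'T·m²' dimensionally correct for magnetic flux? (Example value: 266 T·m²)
Yes

magnetic flux has SI base units: kg * m^2 / (A * s^2)
T·m² reduces to the same SI base units, so it is a valid unit for magnetic flux.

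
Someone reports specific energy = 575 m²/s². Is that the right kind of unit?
Yes

specific energy has SI base units: m^2 / s^2
m²/s² reduces to the same SI base units, so it is a valid unit for specific energy.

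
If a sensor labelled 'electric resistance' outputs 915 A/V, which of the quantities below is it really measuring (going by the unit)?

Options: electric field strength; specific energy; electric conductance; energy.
electric conductance

electric resistance should have units dimensionally equivalent to kg * m^2 / (A^2 * s^3) (e.g. Ω).
The given unit 'A/V' reduces to A^2 * s^3 / (kg * m^2). Of the listed options, that is the dimensionality of electric conductance.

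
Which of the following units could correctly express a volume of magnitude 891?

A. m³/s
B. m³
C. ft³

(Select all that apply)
B, C

volume has SI base units: m^3

Checking each option against m^3:
  A. m³/s: ✗ does not match
  B. m³: ✓ matches
  C. ft³: ✓ matches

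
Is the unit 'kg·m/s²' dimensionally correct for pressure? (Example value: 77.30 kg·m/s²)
No

pressure has SI base units: kg / (m * s^2)
kg·m/s² does NOT reduce to kg / (m * s^2); a valid unit for pressure would be e.g. Pa.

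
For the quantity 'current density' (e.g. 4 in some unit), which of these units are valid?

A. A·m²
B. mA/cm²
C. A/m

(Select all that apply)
B

current density has SI base units: A / m^2

Checking each option against A / m^2:
  A. A·m²: ✗ does not match
  B. mA/cm²: ✓ matches
  C. A/m: ✗ does not match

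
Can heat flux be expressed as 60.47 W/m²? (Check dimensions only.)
Yes

heat flux has SI base units: kg / s^3
W/m² reduces to the same SI base units, so it is a valid unit for heat flux.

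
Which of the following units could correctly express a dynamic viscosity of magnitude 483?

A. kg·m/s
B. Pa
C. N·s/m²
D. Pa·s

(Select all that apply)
C, D

dynamic viscosity has SI base units: kg / (m * s)

Checking each option against kg / (m * s):
  A. kg·m/s: ✗ does not match
  B. Pa: ✗ does not match
  C. N·s/m²: ✓ matches
  D. Pa·s: ✓ matches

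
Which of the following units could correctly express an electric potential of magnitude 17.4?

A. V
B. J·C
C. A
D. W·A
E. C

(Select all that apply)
A

electric potential has SI base units: kg * m^2 / (A * s^3)

Checking each option against kg * m^2 / (A * s^3):
  A. V: ✓ matches
  B. J·C: ✗ does not match
  C. A: ✗ does not match
  D. W·A: ✗ does not match
  E. C: ✗ does not match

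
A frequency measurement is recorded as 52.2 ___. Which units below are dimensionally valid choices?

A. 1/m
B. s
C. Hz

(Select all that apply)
C

frequency has SI base units: 1 / s

Checking each option against 1 / s:
  A. 1/m: ✗ does not match
  B. s: ✗ does not match
  C. Hz: ✓ matches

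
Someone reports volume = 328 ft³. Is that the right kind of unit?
Yes

volume has SI base units: m^3
ft³ reduces to the same SI base units, so it is a valid unit for volume.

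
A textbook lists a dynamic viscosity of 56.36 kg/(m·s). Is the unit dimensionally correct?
Yes

dynamic viscosity has SI base units: kg / (m * s)
kg/(m·s) reduces to the same SI base units, so it is a valid unit for dynamic viscosity.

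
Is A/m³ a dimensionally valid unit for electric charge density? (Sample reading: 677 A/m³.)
No

electric charge density has SI base units: A * s / m^3
A/m³ does NOT reduce to A * s / m^3; a valid unit for electric charge density would be e.g. C/m³.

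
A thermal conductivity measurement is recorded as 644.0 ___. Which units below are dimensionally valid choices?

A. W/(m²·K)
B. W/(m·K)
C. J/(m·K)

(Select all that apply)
B

thermal conductivity has SI base units: kg * m / (s^3 * K)

Checking each option against kg * m / (s^3 * K):
  A. W/(m²·K): ✗ does not match
  B. W/(m·K): ✓ matches
  C. J/(m·K): ✗ does not match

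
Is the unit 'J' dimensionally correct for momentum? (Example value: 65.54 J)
No

momentum has SI base units: kg * m / s
J does NOT reduce to kg * m / s; a valid unit for momentum would be e.g. kg·m/s.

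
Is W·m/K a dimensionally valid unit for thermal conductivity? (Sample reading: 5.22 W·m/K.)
No

thermal conductivity has SI base units: kg * m / (s^3 * K)
W·m/K does NOT reduce to kg * m / (s^3 * K); a valid unit for thermal conductivity would be e.g. W/(m·K).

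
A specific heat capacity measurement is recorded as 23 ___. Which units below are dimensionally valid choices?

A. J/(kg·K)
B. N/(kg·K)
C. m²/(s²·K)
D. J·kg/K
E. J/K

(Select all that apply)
A, C

specific heat capacity has SI base units: m^2 / (s^2 * K)

Checking each option against m^2 / (s^2 * K):
  A. J/(kg·K): ✓ matches
  B. N/(kg·K): ✗ does not match
  C. m²/(s²·K): ✓ matches
  D. J·kg/K: ✗ does not match
  E. J/K: ✗ does not match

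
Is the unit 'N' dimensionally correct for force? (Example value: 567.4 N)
Yes

force has SI base units: kg * m / s^2
N reduces to the same SI base units, so it is a valid unit for force.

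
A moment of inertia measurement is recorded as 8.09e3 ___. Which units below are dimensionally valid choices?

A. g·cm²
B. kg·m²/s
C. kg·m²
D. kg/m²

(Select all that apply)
A, C

moment of inertia has SI base units: kg * m^2

Checking each option against kg * m^2:
  A. g·cm²: ✓ matches
  B. kg·m²/s: ✗ does not match
  C. kg·m²: ✓ matches
  D. kg/m²: ✗ does not match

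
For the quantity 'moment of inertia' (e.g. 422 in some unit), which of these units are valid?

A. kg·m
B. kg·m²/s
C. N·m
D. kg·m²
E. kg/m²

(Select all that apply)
D

moment of inertia has SI base units: kg * m^2

Checking each option against kg * m^2:
  A. kg·m: ✗ does not match
  B. kg·m²/s: ✗ does not match
  C. N·m: ✗ does not match
  D. kg·m²: ✓ matches
  E. kg/m²: ✗ does not match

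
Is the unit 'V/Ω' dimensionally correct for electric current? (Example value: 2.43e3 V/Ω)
Yes

electric current has SI base units: A
V/Ω reduces to the same SI base units, so it is a valid unit for electric current.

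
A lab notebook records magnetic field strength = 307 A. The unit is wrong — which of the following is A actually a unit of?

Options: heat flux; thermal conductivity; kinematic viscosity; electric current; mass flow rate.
electric current

magnetic field strength should have units dimensionally equivalent to A / m (e.g. A/m).
The given unit 'A' reduces to A. Of the listed options, that is the dimensionality of electric current.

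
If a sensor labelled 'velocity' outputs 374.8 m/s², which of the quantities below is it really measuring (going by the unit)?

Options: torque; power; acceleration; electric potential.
acceleration

velocity should have units dimensionally equivalent to m / s (e.g. m/s).
The given unit 'm/s²' reduces to m / s^2. Of the listed options, that is the dimensionality of acceleration.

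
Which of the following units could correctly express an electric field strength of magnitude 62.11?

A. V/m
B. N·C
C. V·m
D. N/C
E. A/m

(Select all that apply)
A, D

electric field strength has SI base units: kg * m / (A * s^3)

Checking each option against kg * m / (A * s^3):
  A. V/m: ✓ matches
  B. N·C: ✗ does not match
  C. V·m: ✗ does not match
  D. N/C: ✓ matches
  E. A/m: ✗ does not match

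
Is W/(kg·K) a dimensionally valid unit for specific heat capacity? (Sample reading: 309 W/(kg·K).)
No

specific heat capacity has SI base units: m^2 / (s^2 * K)
W/(kg·K) does NOT reduce to m^2 / (s^2 * K); a valid unit for specific heat capacity would be e.g. J/(kg·K).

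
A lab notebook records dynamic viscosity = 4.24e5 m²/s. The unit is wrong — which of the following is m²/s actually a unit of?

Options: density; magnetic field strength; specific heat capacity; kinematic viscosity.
kinematic viscosity

dynamic viscosity should have units dimensionally equivalent to kg / (m * s) (e.g. Pa·s).
The given unit 'm²/s' reduces to m^2 / s. Of the listed options, that is the dimensionality of kinematic viscosity.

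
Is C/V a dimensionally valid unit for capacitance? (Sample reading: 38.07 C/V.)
Yes

capacitance has SI base units: A^2 * s^4 / (kg * m^2)
C/V reduces to the same SI base units, so it is a valid unit for capacitance.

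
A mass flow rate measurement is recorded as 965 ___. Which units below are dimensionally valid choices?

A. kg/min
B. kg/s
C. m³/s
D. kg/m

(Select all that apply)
A, B

mass flow rate has SI base units: kg / s

Checking each option against kg / s:
  A. kg/min: ✓ matches
  B. kg/s: ✓ matches
  C. m³/s: ✗ does not match
  D. kg/m: ✗ does not match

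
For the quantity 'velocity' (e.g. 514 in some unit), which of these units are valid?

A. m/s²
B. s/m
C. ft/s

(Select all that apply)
C

velocity has SI base units: m / s

Checking each option against m / s:
  A. m/s²: ✗ does not match
  B. s/m: ✗ does not match
  C. ft/s: ✓ matches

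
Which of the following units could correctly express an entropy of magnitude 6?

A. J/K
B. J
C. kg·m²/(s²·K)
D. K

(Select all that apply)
A, C

entropy has SI base units: kg * m^2 / (s^2 * K)

Checking each option against kg * m^2 / (s^2 * K):
  A. J/K: ✓ matches
  B. J: ✗ does not match
  C. kg·m²/(s²·K): ✓ matches
  D. K: ✗ does not match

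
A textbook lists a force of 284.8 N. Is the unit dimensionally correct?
Yes

force has SI base units: kg * m / s^2
N reduces to the same SI base units, so it is a valid unit for force.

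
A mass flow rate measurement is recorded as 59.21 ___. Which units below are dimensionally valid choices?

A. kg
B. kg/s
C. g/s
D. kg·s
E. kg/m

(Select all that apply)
B, C

mass flow rate has SI base units: kg / s

Checking each option against kg / s:
  A. kg: ✗ does not match
  B. kg/s: ✓ matches
  C. g/s: ✓ matches
  D. kg·s: ✗ does not match
  E. kg/m: ✗ does not match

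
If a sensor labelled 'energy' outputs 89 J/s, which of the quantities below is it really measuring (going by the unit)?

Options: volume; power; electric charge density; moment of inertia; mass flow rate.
power

energy should have units dimensionally equivalent to kg * m^2 / s^2 (e.g. J).
The given unit 'J/s' reduces to kg * m^2 / s^3. Of the listed options, that is the dimensionality of power.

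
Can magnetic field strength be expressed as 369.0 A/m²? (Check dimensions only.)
No

magnetic field strength has SI base units: A / m
A/m² does NOT reduce to A / m; a valid unit for magnetic field strength would be e.g. A/m.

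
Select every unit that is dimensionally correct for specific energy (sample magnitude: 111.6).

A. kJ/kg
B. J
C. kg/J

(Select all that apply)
A

specific energy has SI base units: m^2 / s^2

Checking each option against m^2 / s^2:
  A. kJ/kg: ✓ matches
  B. J: ✗ does not match
  C. kg/J: ✗ does not match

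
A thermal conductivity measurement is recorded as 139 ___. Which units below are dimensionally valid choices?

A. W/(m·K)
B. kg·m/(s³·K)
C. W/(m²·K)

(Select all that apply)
A, B

thermal conductivity has SI base units: kg * m / (s^3 * K)

Checking each option against kg * m / (s^3 * K):
  A. W/(m·K): ✓ matches
  B. kg·m/(s³·K): ✓ matches
  C. W/(m²·K): ✗ does not match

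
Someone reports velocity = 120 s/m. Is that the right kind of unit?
No

velocity has SI base units: m / s
s/m does NOT reduce to m / s; a valid unit for velocity would be e.g. m/s.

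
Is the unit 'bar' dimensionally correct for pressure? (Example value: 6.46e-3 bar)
Yes

pressure has SI base units: kg / (m * s^2)
bar reduces to the same SI base units, so it is a valid unit for pressure.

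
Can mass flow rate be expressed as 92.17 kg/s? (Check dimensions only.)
Yes

mass flow rate has SI base units: kg / s
kg/s reduces to the same SI base units, so it is a valid unit for mass flow rate.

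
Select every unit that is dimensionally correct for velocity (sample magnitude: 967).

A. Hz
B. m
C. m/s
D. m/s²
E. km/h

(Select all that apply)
C, E

velocity has SI base units: m / s

Checking each option against m / s:
  A. Hz: ✗ does not match
  B. m: ✗ does not match
  C. m/s: ✓ matches
  D. m/s²: ✗ does not match
  E. km/h: ✓ matches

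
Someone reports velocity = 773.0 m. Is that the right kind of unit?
No

velocity has SI base units: m / s
m does NOT reduce to m / s; a valid unit for velocity would be e.g. m/s.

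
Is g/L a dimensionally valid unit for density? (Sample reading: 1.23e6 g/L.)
Yes

density has SI base units: kg / m^3
g/L reduces to the same SI base units, so it is a valid unit for density.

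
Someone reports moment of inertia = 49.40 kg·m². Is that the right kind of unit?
Yes

moment of inertia has SI base units: kg * m^2
kg·m² reduces to the same SI base units, so it is a valid unit for moment of inertia.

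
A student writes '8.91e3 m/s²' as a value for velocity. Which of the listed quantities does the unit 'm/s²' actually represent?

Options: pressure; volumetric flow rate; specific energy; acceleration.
acceleration

velocity should have units dimensionally equivalent to m / s (e.g. m/s).
The given unit 'm/s²' reduces to m / s^2. Of the listed options, that is the dimensionality of acceleration.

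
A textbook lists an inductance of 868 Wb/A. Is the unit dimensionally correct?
Yes

inductance has SI base units: kg * m^2 / (A^2 * s^2)
Wb/A reduces to the same SI base units, so it is a valid unit for inductance.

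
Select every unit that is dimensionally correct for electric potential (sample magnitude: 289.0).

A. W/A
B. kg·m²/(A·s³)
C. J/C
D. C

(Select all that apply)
A, B, C

electric potential has SI base units: kg * m^2 / (A * s^3)

Checking each option against kg * m^2 / (A * s^3):
  A. W/A: ✓ matches
  B. kg·m²/(A·s³): ✓ matches
  C. J/C: ✓ matches
  D. C: ✗ does not match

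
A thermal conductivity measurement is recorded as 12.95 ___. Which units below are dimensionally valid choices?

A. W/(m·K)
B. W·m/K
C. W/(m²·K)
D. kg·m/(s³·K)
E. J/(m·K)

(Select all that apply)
A, D

thermal conductivity has SI base units: kg * m / (s^3 * K)

Checking each option against kg * m / (s^3 * K):
  A. W/(m·K): ✓ matches
  B. W·m/K: ✗ does not match
  C. W/(m²·K): ✗ does not match
  D. kg·m/(s³·K): ✓ matches
  E. J/(m·K): ✗ does not match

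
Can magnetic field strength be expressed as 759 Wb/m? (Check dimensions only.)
No

magnetic field strength has SI base units: A / m
Wb/m does NOT reduce to A / m; a valid unit for magnetic field strength would be e.g. A/m.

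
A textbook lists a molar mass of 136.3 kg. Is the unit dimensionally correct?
No

molar mass has SI base units: kg / mol
kg does NOT reduce to kg / mol; a valid unit for molar mass would be e.g. kg/mol.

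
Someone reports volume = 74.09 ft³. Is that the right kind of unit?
Yes

volume has SI base units: m^3
ft³ reduces to the same SI base units, so it is a valid unit for volume.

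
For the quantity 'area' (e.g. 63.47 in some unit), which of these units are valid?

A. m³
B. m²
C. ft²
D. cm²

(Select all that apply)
B, C, D

area has SI base units: m^2

Checking each option against m^2:
  A. m³: ✗ does not match
  B. m²: ✓ matches
  C. ft²: ✓ matches
  D. cm²: ✓ matches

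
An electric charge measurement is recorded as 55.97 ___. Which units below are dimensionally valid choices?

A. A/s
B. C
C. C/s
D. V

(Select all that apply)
B

electric charge has SI base units: A * s

Checking each option against A * s:
  A. A/s: ✗ does not match
  B. C: ✓ matches
  C. C/s: ✗ does not match
  D. V: ✗ does not match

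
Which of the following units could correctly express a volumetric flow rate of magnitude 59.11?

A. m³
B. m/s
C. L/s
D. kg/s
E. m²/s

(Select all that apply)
C

volumetric flow rate has SI base units: m^3 / s

Checking each option against m^3 / s:
  A. m³: ✗ does not match
  B. m/s: ✗ does not match
  C. L/s: ✓ matches
  D. kg/s: ✗ does not match
  E. m²/s: ✗ does not match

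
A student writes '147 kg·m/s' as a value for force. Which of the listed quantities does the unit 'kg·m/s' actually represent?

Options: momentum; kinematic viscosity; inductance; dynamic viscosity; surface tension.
momentum

force should have units dimensionally equivalent to kg * m / s^2 (e.g. N).
The given unit 'kg·m/s' reduces to kg * m / s. Of the listed options, that is the dimensionality of momentum.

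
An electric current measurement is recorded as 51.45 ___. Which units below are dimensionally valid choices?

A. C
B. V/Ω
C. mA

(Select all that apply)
B, C

electric current has SI base units: A

Checking each option against A:
  A. C: ✗ does not match
  B. V/Ω: ✓ matches
  C. mA: ✓ matches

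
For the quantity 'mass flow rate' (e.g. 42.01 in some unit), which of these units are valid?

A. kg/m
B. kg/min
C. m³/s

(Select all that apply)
B

mass flow rate has SI base units: kg / s

Checking each option against kg / s:
  A. kg/m: ✗ does not match
  B. kg/min: ✓ matches
  C. m³/s: ✗ does not match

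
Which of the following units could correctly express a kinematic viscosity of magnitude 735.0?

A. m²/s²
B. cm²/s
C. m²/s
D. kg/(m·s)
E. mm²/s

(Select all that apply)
B, C, E

kinematic viscosity has SI base units: m^2 / s

Checking each option against m^2 / s:
  A. m²/s²: ✗ does not match
  B. cm²/s: ✓ matches
  C. m²/s: ✓ matches
  D. kg/(m·s): ✗ does not match
  E. mm²/s: ✓ matches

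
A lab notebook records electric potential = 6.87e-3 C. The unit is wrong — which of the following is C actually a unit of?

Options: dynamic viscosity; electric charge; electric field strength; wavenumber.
electric charge

electric potential should have units dimensionally equivalent to kg * m^2 / (A * s^3) (e.g. V).
The given unit 'C' reduces to A * s. Of the listed options, that is the dimensionality of electric charge.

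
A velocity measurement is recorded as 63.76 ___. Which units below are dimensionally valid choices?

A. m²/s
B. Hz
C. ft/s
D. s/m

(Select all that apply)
C

velocity has SI base units: m / s

Checking each option against m / s:
  A. m²/s: ✗ does not match
  B. Hz: ✗ does not match
  C. ft/s: ✓ matches
  D. s/m: ✗ does not match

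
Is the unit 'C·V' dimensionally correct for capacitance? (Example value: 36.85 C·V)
No

capacitance has SI base units: A^2 * s^4 / (kg * m^2)
C·V does NOT reduce to A^2 * s^4 / (kg * m^2); a valid unit for capacitance would be e.g. F.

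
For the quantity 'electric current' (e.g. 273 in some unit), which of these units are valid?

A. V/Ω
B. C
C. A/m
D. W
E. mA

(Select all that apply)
A, E

electric current has SI base units: A

Checking each option against A:
  A. V/Ω: ✓ matches
  B. C: ✗ does not match
  C. A/m: ✗ does not match
  D. W: ✗ does not match
  E. mA: ✓ matches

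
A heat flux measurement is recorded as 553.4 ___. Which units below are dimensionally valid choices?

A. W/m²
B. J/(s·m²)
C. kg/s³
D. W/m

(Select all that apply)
A, B, C

heat flux has SI base units: kg / s^3

Checking each option against kg / s^3:
  A. W/m²: ✓ matches
  B. J/(s·m²): ✓ matches
  C. kg/s³: ✓ matches
  D. W/m: ✗ does not match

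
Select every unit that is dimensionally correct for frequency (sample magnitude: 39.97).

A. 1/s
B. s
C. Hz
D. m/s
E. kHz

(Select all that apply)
A, C, E

frequency has SI base units: 1 / s

Checking each option against 1 / s:
  A. 1/s: ✓ matches
  B. s: ✗ does not match
  C. Hz: ✓ matches
  D. m/s: ✗ does not match
  E. kHz: ✓ matches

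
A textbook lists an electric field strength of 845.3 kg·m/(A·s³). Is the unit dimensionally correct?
Yes

electric field strength has SI base units: kg * m / (A * s^3)
kg·m/(A·s³) reduces to the same SI base units, so it is a valid unit for electric field strength.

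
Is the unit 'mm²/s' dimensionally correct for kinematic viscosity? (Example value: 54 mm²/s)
Yes

kinematic viscosity has SI base units: m^2 / s
mm²/s reduces to the same SI base units, so it is a valid unit for kinematic viscosity.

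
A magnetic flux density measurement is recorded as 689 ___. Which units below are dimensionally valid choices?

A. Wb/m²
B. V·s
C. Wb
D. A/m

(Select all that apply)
A

magnetic flux density has SI base units: kg / (A * s^2)

Checking each option against kg / (A * s^2):
  A. Wb/m²: ✓ matches
  B. V·s: ✗ does not match
  C. Wb: ✗ does not match
  D. A/m: ✗ does not match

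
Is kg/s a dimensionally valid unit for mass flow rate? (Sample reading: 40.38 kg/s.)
Yes

mass flow rate has SI base units: kg / s
kg/s reduces to the same SI base units, so it is a valid unit for mass flow rate.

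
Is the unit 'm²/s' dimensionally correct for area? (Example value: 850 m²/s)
No

area has SI base units: m^2
m²/s does NOT reduce to m^2; a valid unit for area would be e.g. m².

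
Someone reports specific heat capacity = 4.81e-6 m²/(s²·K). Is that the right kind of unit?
Yes

specific heat capacity has SI base units: m^2 / (s^2 * K)
m²/(s²·K) reduces to the same SI base units, so it is a valid unit for specific heat capacity.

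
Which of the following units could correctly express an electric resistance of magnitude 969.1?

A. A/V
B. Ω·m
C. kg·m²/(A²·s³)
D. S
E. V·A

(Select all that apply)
C

electric resistance has SI base units: kg * m^2 / (A^2 * s^3)

Checking each option against kg * m^2 / (A^2 * s^3):
  A. A/V: ✗ does not match
  B. Ω·m: ✗ does not match
  C. kg·m²/(A²·s³): ✓ matches
  D. S: ✗ does not match
  E. V·A: ✗ does not match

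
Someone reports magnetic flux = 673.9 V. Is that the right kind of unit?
No

magnetic flux has SI base units: kg * m^2 / (A * s^2)
V does NOT reduce to kg * m^2 / (A * s^2); a valid unit for magnetic flux would be e.g. Wb.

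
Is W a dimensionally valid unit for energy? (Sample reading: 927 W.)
No

energy has SI base units: kg * m^2 / s^2
W does NOT reduce to kg * m^2 / s^2; a valid unit for energy would be e.g. J.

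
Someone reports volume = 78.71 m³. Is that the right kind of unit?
Yes

volume has SI base units: m^3
m³ reduces to the same SI base units, so it is a valid unit for volume.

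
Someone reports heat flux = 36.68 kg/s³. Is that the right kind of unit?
Yes

heat flux has SI base units: kg / s^3
kg/s³ reduces to the same SI base units, so it is a valid unit for heat flux.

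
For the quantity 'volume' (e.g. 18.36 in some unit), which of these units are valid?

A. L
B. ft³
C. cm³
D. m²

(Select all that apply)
A, B, C

volume has SI base units: m^3

Checking each option against m^3:
  A. L: ✓ matches
  B. ft³: ✓ matches
  C. cm³: ✓ matches
  D. m²: ✗ does not match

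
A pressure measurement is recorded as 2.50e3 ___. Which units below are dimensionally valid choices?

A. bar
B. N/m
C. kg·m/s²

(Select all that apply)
A

pressure has SI base units: kg / (m * s^2)

Checking each option against kg / (m * s^2):
  A. bar: ✓ matches
  B. N/m: ✗ does not match
  C. kg·m/s²: ✗ does not match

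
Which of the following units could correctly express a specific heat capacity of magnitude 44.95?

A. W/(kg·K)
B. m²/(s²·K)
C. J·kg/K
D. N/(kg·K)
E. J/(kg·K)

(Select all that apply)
B, E

specific heat capacity has SI base units: m^2 / (s^2 * K)

Checking each option against m^2 / (s^2 * K):
  A. W/(kg·K): ✗ does not match
  B. m²/(s²·K): ✓ matches
  C. J·kg/K: ✗ does not match
  D. N/(kg·K): ✗ does not match
  E. J/(kg·K): ✓ matches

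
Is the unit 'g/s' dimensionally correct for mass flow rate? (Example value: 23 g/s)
Yes

mass flow rate has SI base units: kg / s
g/s reduces to the same SI base units, so it is a valid unit for mass flow rate.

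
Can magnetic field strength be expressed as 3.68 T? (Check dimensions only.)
No

magnetic field strength has SI base units: A / m
T does NOT reduce to A / m; a valid unit for magnetic field strength would be e.g. A/m.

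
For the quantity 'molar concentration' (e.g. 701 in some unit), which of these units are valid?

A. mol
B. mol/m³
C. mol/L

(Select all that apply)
B, C

molar concentration has SI base units: mol / m^3

Checking each option against mol / m^3:
  A. mol: ✗ does not match
  B. mol/m³: ✓ matches
  C. mol/L: ✓ matches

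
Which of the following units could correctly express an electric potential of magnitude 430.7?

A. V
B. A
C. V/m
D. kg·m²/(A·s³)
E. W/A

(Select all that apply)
A, D, E

electric potential has SI base units: kg * m^2 / (A * s^3)

Checking each option against kg * m^2 / (A * s^3):
  A. V: ✓ matches
  B. A: ✗ does not match
  C. V/m: ✗ does not match
  D. kg·m²/(A·s³): ✓ matches
  E. W/A: ✓ matches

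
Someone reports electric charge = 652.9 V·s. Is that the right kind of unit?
No

electric charge has SI base units: A * s
V·s does NOT reduce to A * s; a valid unit for electric charge would be e.g. C.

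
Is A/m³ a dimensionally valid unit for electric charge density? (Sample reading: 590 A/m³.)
No

electric charge density has SI base units: A * s / m^3
A/m³ does NOT reduce to A * s / m^3; a valid unit for electric charge density would be e.g. C/m³.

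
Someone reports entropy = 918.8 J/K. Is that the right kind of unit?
Yes

entropy has SI base units: kg * m^2 / (s^2 * K)
J/K reduces to the same SI base units, so it is a valid unit for entropy.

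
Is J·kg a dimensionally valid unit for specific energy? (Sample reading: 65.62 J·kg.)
No

specific energy has SI base units: m^2 / s^2
J·kg does NOT reduce to m^2 / s^2; a valid unit for specific energy would be e.g. J/kg.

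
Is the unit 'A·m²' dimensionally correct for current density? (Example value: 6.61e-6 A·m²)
No

current density has SI base units: A / m^2
A·m² does NOT reduce to A / m^2; a valid unit for current density would be e.g. A/m².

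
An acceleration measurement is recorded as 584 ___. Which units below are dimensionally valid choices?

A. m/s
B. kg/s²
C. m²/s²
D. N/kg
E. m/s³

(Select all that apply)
D

acceleration has SI base units: m / s^2

Checking each option against m / s^2:
  A. m/s: ✗ does not match
  B. kg/s²: ✗ does not match
  C. m²/s²: ✗ does not match
  D. N/kg: ✓ matches
  E. m/s³: ✗ does not match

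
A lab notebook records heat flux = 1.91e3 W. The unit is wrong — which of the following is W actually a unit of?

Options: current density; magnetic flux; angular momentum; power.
power

heat flux should have units dimensionally equivalent to kg / s^3 (e.g. W/m²).
The given unit 'W' reduces to kg * m^2 / s^3. Of the listed options, that is the dimensionality of power.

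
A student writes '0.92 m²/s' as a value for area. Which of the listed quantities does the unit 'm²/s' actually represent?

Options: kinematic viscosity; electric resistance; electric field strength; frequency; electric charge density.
kinematic viscosity

area should have units dimensionally equivalent to m^2 (e.g. m²).
The given unit 'm²/s' reduces to m^2 / s. Of the listed options, that is the dimensionality of kinematic viscosity.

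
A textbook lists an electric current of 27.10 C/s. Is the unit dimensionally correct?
Yes

electric current has SI base units: A
C/s reduces to the same SI base units, so it is a valid unit for electric current.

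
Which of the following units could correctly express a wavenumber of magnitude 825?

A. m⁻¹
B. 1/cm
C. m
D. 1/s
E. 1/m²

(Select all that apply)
A, B

wavenumber has SI base units: 1 / m

Checking each option against 1 / m:
  A. m⁻¹: ✓ matches
  B. 1/cm: ✓ matches
  C. m: ✗ does not match
  D. 1/s: ✗ does not match
  E. 1/m²: ✗ does not match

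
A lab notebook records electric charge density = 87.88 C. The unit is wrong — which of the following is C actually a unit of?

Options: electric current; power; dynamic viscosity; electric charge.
electric charge

electric charge density should have units dimensionally equivalent to A * s / m^3 (e.g. C/m³).
The given unit 'C' reduces to A * s. Of the listed options, that is the dimensionality of electric charge.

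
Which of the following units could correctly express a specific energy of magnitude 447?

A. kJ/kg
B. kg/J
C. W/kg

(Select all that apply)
A

specific energy has SI base units: m^2 / s^2

Checking each option against m^2 / s^2:
  A. kJ/kg: ✓ matches
  B. kg/J: ✗ does not match
  C. W/kg: ✗ does not match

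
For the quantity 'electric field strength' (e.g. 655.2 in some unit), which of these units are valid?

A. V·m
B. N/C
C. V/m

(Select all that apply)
B, C

electric field strength has SI base units: kg * m / (A * s^3)

Checking each option against kg * m / (A * s^3):
  A. V·m: ✗ does not match
  B. N/C: ✓ matches
  C. V/m: ✓ matches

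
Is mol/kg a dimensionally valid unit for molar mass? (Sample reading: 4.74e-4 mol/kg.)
No

molar mass has SI base units: kg / mol
mol/kg does NOT reduce to kg / mol; a valid unit for molar mass would be e.g. kg/mol.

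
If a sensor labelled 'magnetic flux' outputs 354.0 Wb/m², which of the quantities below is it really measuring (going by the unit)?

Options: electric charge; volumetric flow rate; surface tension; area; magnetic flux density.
magnetic flux density

magnetic flux should have units dimensionally equivalent to kg * m^2 / (A * s^2) (e.g. Wb).
The given unit 'Wb/m²' reduces to kg / (A * s^2). Of the listed options, that is the dimensionality of magnetic flux density.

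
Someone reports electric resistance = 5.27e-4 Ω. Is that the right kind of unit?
Yes

electric resistance has SI base units: kg * m^2 / (A^2 * s^3)
Ω reduces to the same SI base units, so it is a valid unit for electric resistance.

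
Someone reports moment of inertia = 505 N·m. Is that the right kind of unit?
No

moment of inertia has SI base units: kg * m^2
N·m does NOT reduce to kg * m^2; a valid unit for moment of inertia would be e.g. kg·m².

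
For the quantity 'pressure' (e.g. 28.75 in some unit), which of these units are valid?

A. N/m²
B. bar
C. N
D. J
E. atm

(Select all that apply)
A, B, E

pressure has SI base units: kg / (m * s^2)

Checking each option against kg / (m * s^2):
  A. N/m²: ✓ matches
  B. bar: ✓ matches
  C. N: ✗ does not match
  D. J: ✗ does not match
  E. atm: ✓ matches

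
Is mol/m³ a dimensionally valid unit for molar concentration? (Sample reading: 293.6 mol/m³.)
Yes

molar concentration has SI base units: mol / m^3
mol/m³ reduces to the same SI base units, so it is a valid unit for molar concentration.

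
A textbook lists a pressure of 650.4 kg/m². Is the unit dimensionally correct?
No

pressure has SI base units: kg / (m * s^2)
kg/m² does NOT reduce to kg / (m * s^2); a valid unit for pressure would be e.g. Pa.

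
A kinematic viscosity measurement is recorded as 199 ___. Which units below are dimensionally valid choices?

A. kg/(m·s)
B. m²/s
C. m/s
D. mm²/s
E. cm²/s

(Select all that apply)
B, D, E

kinematic viscosity has SI base units: m^2 / s

Checking each option against m^2 / s:
  A. kg/(m·s): ✗ does not match
  B. m²/s: ✓ matches
  C. m/s: ✗ does not match
  D. mm²/s: ✓ matches
  E. cm²/s: ✓ matches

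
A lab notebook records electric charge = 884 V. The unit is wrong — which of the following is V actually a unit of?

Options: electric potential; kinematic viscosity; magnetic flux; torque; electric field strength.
electric potential

electric charge should have units dimensionally equivalent to A * s (e.g. C).
The given unit 'V' reduces to kg * m^2 / (A * s^3). Of the listed options, that is the dimensionality of electric potential.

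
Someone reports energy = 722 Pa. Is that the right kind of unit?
No

energy has SI base units: kg * m^2 / s^2
Pa does NOT reduce to kg * m^2 / s^2; a valid unit for energy would be e.g. J.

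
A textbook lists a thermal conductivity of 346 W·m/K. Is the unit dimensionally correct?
No

thermal conductivity has SI base units: kg * m / (s^3 * K)
W·m/K does NOT reduce to kg * m / (s^3 * K); a valid unit for thermal conductivity would be e.g. W/(m·K).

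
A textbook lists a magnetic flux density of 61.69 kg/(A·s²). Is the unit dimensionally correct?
Yes

magnetic flux density has SI base units: kg / (A * s^2)
kg/(A·s²) reduces to the same SI base units, so it is a valid unit for magnetic flux density.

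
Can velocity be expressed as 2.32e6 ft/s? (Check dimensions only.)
Yes

velocity has SI base units: m / s
ft/s reduces to the same SI base units, so it is a valid unit for velocity.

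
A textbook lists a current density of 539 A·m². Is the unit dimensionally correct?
No

current density has SI base units: A / m^2
A·m² does NOT reduce to A / m^2; a valid unit for current density would be e.g. A/m².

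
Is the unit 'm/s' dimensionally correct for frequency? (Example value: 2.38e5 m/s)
No

frequency has SI base units: 1 / s
m/s does NOT reduce to 1 / s; a valid unit for frequency would be e.g. Hz.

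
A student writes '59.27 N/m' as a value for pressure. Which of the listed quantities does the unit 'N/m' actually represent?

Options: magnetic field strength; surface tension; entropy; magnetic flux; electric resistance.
surface tension

pressure should have units dimensionally equivalent to kg / (m * s^2) (e.g. Pa).
The given unit 'N/m' reduces to kg / s^2. Of the listed options, that is the dimensionality of surface tension.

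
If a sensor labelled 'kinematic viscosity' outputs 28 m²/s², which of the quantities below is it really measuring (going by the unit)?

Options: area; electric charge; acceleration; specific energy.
specific energy

kinematic viscosity should have units dimensionally equivalent to m^2 / s (e.g. m²/s).
The given unit 'm²/s²' reduces to m^2 / s^2. Of the listed options, that is the dimensionality of specific energy.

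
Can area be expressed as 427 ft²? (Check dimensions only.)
Yes

area has SI base units: m^2
ft² reduces to the same SI base units, so it is a valid unit for area.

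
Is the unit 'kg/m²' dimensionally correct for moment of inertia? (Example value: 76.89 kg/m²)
No

moment of inertia has SI base units: kg * m^2
kg/m² does NOT reduce to kg * m^2; a valid unit for moment of inertia would be e.g. kg·m².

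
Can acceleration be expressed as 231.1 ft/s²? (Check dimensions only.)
Yes

acceleration has SI base units: m / s^2
ft/s² reduces to the same SI base units, so it is a valid unit for acceleration.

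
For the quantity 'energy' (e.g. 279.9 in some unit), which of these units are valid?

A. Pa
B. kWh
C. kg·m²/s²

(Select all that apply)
B, C

energy has SI base units: kg * m^2 / s^2

Checking each option against kg * m^2 / s^2:
  A. Pa: ✗ does not match
  B. kWh: ✓ matches
  C. kg·m²/s²: ✓ matches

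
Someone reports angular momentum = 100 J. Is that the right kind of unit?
No

angular momentum has SI base units: kg * m^2 / s
J does NOT reduce to kg * m^2 / s; a valid unit for angular momentum would be e.g. kg·m²/s.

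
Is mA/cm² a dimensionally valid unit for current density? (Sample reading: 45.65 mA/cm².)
Yes

current density has SI base units: A / m^2
mA/cm² reduces to the same SI base units, so it is a valid unit for current density.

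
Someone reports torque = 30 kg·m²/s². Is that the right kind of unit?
Yes

torque has SI base units: kg * m^2 / s^2
kg·m²/s² reduces to the same SI base units, so it is a valid unit for torque.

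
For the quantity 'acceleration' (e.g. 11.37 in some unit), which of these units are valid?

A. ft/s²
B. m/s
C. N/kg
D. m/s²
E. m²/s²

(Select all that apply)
A, C, D

acceleration has SI base units: m / s^2

Checking each option against m / s^2:
  A. ft/s²: ✓ matches
  B. m/s: ✗ does not match
  C. N/kg: ✓ matches
  D. m/s²: ✓ matches
  E. m²/s²: ✗ does not match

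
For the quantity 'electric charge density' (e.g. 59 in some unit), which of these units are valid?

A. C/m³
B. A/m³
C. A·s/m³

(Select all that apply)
A, C

electric charge density has SI base units: A * s / m^3

Checking each option against A * s / m^3:
  A. C/m³: ✓ matches
  B. A/m³: ✗ does not match
  C. A·s/m³: ✓ matches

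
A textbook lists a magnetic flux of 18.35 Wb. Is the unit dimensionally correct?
Yes

magnetic flux has SI base units: kg * m^2 / (A * s^2)
Wb reduces to the same SI base units, so it is a valid unit for magnetic flux.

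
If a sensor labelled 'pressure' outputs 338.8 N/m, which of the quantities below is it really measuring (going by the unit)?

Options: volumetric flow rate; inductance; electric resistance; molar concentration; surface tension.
surface tension

pressure should have units dimensionally equivalent to kg / (m * s^2) (e.g. Pa).
The given unit 'N/m' reduces to kg / s^2. Of the listed options, that is the dimensionality of surface tension.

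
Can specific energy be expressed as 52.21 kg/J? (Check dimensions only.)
No

specific energy has SI base units: m^2 / s^2
kg/J does NOT reduce to m^2 / s^2; a valid unit for specific energy would be e.g. J/kg.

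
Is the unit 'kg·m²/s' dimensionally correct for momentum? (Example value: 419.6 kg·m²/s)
No

momentum has SI base units: kg * m / s
kg·m²/s does NOT reduce to kg * m / s; a valid unit for momentum would be e.g. kg·m/s.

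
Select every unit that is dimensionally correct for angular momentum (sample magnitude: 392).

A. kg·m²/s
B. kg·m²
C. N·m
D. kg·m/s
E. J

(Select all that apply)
A

angular momentum has SI base units: kg * m^2 / s

Checking each option against kg * m^2 / s:
  A. kg·m²/s: ✓ matches
  B. kg·m²: ✗ does not match
  C. N·m: ✗ does not match
  D. kg·m/s: ✗ does not match
  E. J: ✗ does not match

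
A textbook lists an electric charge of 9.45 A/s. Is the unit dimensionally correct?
No

electric charge has SI base units: A * s
A/s does NOT reduce to A * s; a valid unit for electric charge would be e.g. C.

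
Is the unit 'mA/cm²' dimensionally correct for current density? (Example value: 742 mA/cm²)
Yes

current density has SI base units: A / m^2
mA/cm² reduces to the same SI base units, so it is a valid unit for current density.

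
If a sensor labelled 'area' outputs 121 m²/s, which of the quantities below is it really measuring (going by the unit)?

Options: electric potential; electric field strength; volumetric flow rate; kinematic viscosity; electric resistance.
kinematic viscosity

area should have units dimensionally equivalent to m^2 (e.g. m²).
The given unit 'm²/s' reduces to m^2 / s. Of the listed options, that is the dimensionality of kinematic viscosity.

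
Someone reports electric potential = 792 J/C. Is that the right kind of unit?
Yes

electric potential has SI base units: kg * m^2 / (A * s^3)
J/C reduces to the same SI base units, so it is a valid unit for electric potential.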